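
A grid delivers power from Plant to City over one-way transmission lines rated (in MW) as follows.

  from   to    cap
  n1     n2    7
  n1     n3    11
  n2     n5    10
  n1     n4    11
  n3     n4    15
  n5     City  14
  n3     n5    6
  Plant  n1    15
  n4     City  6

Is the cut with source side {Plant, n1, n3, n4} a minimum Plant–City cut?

Given cut capacity: 7 + 6 + 6 = 19.
Augment Plant→n1→n4→City: bottleneck 6, flow now 6.
Augment Plant→n1→n2→n5→City: bottleneck 7, flow now 13.
Augment Plant→n1→n3→n5→City: bottleneck 2, flow now 15.
No augmenting path remains; maximum flow = 15.
In the residual graph, reachable from Plant: {Plant}.
Min-cut edges: Plant→n1 (15); capacity 15 = 15.
Cut capacity 19 exceeds the max flow 15, so it is not minimum.

No — its capacity is 19, but the minimum cut has capacity 15.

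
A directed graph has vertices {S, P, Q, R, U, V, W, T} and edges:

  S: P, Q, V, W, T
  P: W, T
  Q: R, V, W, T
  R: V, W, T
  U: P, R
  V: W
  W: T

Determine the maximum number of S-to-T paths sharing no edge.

Assign every edge capacity 1; by Menger, the answer equals the max flow.
Path S→T (+1); total 1.
Path S→P→T (+1); total 2.
Path S→Q→T (+1); total 3.
Path S→W→T (+1); total 4.
No residual S→T path; max flow = 4.
Certifying cut of size 4: {S→P, S→Q, S→T, W→T}.

4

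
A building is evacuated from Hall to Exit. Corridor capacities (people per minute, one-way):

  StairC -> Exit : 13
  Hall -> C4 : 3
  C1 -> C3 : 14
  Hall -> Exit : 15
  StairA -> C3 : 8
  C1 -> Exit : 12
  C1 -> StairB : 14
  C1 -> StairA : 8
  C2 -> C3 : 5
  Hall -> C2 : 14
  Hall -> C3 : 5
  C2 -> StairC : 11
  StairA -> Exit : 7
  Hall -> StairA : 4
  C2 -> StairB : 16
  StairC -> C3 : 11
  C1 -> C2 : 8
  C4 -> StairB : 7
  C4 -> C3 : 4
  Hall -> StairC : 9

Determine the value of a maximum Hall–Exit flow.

32

Augment Hall→Exit: bottleneck 15, flow now 15.
Augment Hall→StairA→Exit: bottleneck 4, flow now 19.
Augment Hall→StairC→Exit: bottleneck 9, flow now 28.
Augment Hall→C2→StairC→Exit: bottleneck 4, flow now 32.
No augmenting path remains; maximum flow = 32.
In the residual graph, reachable from Hall: {Hall, C4, C2, StairC, C3, StairB}.
Min-cut edges: Hall→StairA (4), Hall→Exit (15), StairC→Exit (13); capacity 4 + 15 + 13 = 32.
This cut is saturated, so no flow can exceed 32.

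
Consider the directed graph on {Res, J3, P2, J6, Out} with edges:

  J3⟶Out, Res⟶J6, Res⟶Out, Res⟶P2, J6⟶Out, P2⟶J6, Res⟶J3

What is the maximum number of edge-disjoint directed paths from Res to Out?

Assign every edge capacity 1; by Menger, the answer equals the max flow.
Path Res→Out (+1); total 1.
Path Res→J3→Out (+1); total 2.
Path Res→J6→Out (+1); total 3.
No residual Res→Out path; max flow = 3.
Certifying cut of size 3: {J6→Out, Res→J3, Res→Out}.

3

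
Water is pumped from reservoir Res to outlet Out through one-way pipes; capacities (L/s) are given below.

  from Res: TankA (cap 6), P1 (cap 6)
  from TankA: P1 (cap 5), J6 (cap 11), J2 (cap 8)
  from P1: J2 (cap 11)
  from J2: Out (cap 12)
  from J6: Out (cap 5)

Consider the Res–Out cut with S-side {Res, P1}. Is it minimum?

Given cut capacity: 6 + 11 = 17.
Augment Res→TankA→J2→Out: bottleneck 6, flow now 6.
Augment Res→P1→J2→Out: bottleneck 6, flow now 12.
No augmenting path remains; maximum flow = 12.
In the residual graph, reachable from Res: {Res}.
Min-cut edges: Res→TankA (6), Res→P1 (6); capacity 6 + 6 = 12.
Cut capacity 17 exceeds the max flow 12, so it is not minimum.

No — its capacity is 17, but the minimum cut has capacity 12.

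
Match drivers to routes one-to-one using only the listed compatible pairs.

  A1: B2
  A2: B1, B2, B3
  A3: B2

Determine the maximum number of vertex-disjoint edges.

Unit-capacity flow: source→left, listed edges, right→sink; max matching = max flow.
Augmenting path A1→B2 (+1); matched 1.
Augmenting path A2→B1 (+1); matched 2.
No augmenting path remains; maximum matching = 2.
König certificate: {A2, B2} is a vertex cover of size 2 (every listed pair touches it), so no matching can be larger.

2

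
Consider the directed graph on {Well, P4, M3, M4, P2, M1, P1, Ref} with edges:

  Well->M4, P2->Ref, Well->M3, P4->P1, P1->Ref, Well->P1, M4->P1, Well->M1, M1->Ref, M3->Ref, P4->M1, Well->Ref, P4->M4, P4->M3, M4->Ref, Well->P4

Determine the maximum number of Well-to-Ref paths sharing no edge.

Assign every edge capacity 1; by Menger, the answer equals the max flow.
Path Well→Ref (+1); total 1.
Path Well→M3→Ref (+1); total 2.
Path Well→M4→Ref (+1); total 3.
Path Well→M1→Ref (+1); total 4.
Path Well→P1→Ref (+1); total 5.
No residual Well→Ref path; max flow = 5.
Certifying cut of size 5: {M1→Ref, M3→Ref, M4→Ref, P1→Ref, Well→Ref}.

5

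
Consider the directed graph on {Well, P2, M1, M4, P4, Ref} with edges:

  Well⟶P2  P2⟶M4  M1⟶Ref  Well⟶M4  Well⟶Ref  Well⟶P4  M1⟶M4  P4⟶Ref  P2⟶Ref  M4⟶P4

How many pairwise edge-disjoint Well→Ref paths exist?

3

Assign every edge capacity 1; by Menger, the answer equals the max flow.
Path Well→Ref (+1); total 1.
Path Well→P2→Ref (+1); total 2.
Path Well→P4→Ref (+1); total 3.
No residual Well→Ref path; max flow = 3.
Certifying cut of size 3: {P4→Ref, Well→P2, Well→Ref}.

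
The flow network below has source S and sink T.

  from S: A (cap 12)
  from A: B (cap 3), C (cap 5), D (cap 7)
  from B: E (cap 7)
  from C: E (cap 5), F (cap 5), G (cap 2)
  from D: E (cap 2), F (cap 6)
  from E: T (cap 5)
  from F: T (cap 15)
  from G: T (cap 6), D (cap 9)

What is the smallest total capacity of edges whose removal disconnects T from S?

Augment S→A→B→E→T: bottleneck 3, flow now 3.
Augment S→A→C→E→T: bottleneck 2, flow now 5.
Augment S→A→C→F→T: bottleneck 3, flow now 8.
Augment S→A→D→F→T: bottleneck 4, flow now 12.
No augmenting path remains; maximum flow = 12.
By max-flow min-cut, the minimum cut capacity equals the max flow.
In the residual graph, reachable from S: {S}.
Min-cut edges: S→A (12); capacity 12 = 12.

12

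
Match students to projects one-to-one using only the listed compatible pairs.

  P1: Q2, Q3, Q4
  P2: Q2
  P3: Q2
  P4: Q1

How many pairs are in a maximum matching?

3

Unit-capacity flow: source→left, listed edges, right→sink; max matching = max flow.
Augmenting path P1→Q2 (+1); matched 1.
Augmenting path P4→Q1 (+1); matched 2.
Augmenting path P2→Q2→P1→Q3 (+1); matched 3.
No augmenting path remains; maximum matching = 3.
König certificate: {P1, P4, Q2} is a vertex cover of size 3 (every listed pair touches it), so no matching can be larger.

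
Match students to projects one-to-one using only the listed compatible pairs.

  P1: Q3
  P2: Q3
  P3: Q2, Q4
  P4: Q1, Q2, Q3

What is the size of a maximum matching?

Unit-capacity flow: source→left, listed edges, right→sink; max matching = max flow.
Augmenting path P1→Q3 (+1); matched 1.
Augmenting path P3→Q2 (+1); matched 2.
Augmenting path P4→Q1 (+1); matched 3.
No augmenting path remains; maximum matching = 3.
König certificate: {P3, P4, Q3} is a vertex cover of size 3 (every listed pair touches it), so no matching can be larger.

3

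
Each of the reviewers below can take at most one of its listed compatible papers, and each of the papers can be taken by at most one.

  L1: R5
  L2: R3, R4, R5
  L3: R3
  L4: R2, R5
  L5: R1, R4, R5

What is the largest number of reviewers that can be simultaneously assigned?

Unit-capacity flow: source→left, listed edges, right→sink; max matching = max flow.
Augmenting path L1→R5 (+1); matched 1.
Augmenting path L2→R3 (+1); matched 2.
Augmenting path L4→R2 (+1); matched 3.
Augmenting path L5→R1 (+1); matched 4.
Augmenting path L3→R3→L2→R4 (+1); matched 5.
No augmenting path remains; maximum matching = 5.
König certificate: {L1, L2, L3, L4, L5} is a vertex cover of size 5 (every listed pair touches it), so no matching can be larger.

5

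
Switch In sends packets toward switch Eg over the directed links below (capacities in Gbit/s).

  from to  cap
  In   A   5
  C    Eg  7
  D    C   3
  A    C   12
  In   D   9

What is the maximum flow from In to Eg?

7

Augment In→A→C→Eg: bottleneck 5, flow now 5.
Augment In→D→C→Eg: bottleneck 2, flow now 7.
No augmenting path remains; maximum flow = 7.
In the residual graph, reachable from In: {In, A, D, C}.
Min-cut edges: C→Eg (7); capacity 7 = 7.
This cut is saturated, so no flow can exceed 7.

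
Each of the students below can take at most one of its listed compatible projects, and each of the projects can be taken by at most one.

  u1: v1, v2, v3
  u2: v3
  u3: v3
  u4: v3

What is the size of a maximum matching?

Unit-capacity flow: source→left, listed edges, right→sink; max matching = max flow.
Augmenting path u1→v1 (+1); matched 1.
Augmenting path u2→v3 (+1); matched 2.
No augmenting path remains; maximum matching = 2.
König certificate: {u1, v3} is a vertex cover of size 2 (every listed pair touches it), so no matching can be larger.

2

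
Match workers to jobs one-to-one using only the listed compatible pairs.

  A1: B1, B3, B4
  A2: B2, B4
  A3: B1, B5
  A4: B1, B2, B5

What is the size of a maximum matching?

4

Unit-capacity flow: source→left, listed edges, right→sink; max matching = max flow.
Augmenting path A1→B1 (+1); matched 1.
Augmenting path A2→B2 (+1); matched 2.
Augmenting path A3→B5 (+1); matched 3.
Augmenting path A4→B1→A1→B3 (+1); matched 4.
No augmenting path remains; maximum matching = 4.
König certificate: {A1, A2, A3, A4} is a vertex cover of size 4 (every listed pair touches it), so no matching can be larger.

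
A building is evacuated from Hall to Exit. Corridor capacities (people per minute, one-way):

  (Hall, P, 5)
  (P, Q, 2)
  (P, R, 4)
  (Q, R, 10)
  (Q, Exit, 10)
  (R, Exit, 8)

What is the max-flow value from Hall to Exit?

5

Augment Hall→P→Q→Exit: bottleneck 2, flow now 2.
Augment Hall→P→R→Exit: bottleneck 3, flow now 5.
No augmenting path remains; maximum flow = 5.
In the residual graph, reachable from Hall: {Hall}.
Min-cut edges: Hall→P (5); capacity 5 = 5.
This cut is saturated, so no flow can exceed 5.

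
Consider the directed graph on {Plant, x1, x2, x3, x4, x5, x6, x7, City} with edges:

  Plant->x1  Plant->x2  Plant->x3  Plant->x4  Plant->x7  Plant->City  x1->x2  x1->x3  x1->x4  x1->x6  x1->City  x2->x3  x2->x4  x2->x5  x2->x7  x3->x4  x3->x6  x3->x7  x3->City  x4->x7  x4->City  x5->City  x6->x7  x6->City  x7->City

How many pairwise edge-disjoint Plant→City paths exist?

Assign every edge capacity 1; by Menger, the answer equals the max flow.
Path Plant→City (+1); total 1.
Path Plant→x1→City (+1); total 2.
Path Plant→x3→City (+1); total 3.
Path Plant→x4→City (+1); total 4.
Path Plant→x7→City (+1); total 5.
Path Plant→x2→x5→City (+1); total 6.
No residual Plant→City path; max flow = 6.
Certifying cut of size 6: {Plant→City, Plant→x1, Plant→x2, Plant→x3, Plant→x4, Plant→x7}.

6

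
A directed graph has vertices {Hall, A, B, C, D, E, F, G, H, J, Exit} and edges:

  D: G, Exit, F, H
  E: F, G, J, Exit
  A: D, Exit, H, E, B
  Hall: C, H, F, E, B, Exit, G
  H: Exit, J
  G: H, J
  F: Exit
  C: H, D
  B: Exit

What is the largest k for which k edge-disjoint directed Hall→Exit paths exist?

6

Assign every edge capacity 1; by Menger, the answer equals the max flow.
Path Hall→Exit (+1); total 1.
Path Hall→B→Exit (+1); total 2.
Path Hall→E→Exit (+1); total 3.
Path Hall→F→Exit (+1); total 4.
Path Hall→H→Exit (+1); total 5.
Path Hall→C→D→Exit (+1); total 6.
No residual Hall→Exit path; max flow = 6.
Certifying cut of size 6: {H→Exit, Hall→B, Hall→C, Hall→E, Hall→Exit, Hall→F}.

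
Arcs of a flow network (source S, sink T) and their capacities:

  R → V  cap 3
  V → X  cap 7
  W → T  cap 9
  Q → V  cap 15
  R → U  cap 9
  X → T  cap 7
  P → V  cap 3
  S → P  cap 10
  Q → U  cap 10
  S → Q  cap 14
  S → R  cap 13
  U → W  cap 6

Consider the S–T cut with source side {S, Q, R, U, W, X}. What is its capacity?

44

Edges leaving {S, Q, R, U, W, X}: S→P (10), Q→V (15), R→V (3), W→T (9), X→T (7).
Cut capacity = 10 + 15 + 3 + 9 + 7 = 44.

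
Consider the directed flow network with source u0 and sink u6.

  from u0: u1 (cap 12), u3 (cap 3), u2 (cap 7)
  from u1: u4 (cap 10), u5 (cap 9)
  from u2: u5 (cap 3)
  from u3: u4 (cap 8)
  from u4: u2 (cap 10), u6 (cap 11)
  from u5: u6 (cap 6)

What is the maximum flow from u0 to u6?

17

Augment u0→u1→u4→u6: bottleneck 10, flow now 10.
Augment u0→u1→u5→u6: bottleneck 2, flow now 12.
Augment u0→u2→u5→u6: bottleneck 3, flow now 15.
Augment u0→u3→u4→u6: bottleneck 1, flow now 16.
Augment u0→u3→u4→u1→u5→u6: bottleneck 1, flow now 17. (uses reverse residual edge)
No augmenting path remains; maximum flow = 17.
In the residual graph, reachable from u0: {u0, u1, u2, u3, u4, u5}.
Min-cut edges: u4→u6 (11), u5→u6 (6); capacity 11 + 6 = 17.
This cut is saturated, so no flow can exceed 17.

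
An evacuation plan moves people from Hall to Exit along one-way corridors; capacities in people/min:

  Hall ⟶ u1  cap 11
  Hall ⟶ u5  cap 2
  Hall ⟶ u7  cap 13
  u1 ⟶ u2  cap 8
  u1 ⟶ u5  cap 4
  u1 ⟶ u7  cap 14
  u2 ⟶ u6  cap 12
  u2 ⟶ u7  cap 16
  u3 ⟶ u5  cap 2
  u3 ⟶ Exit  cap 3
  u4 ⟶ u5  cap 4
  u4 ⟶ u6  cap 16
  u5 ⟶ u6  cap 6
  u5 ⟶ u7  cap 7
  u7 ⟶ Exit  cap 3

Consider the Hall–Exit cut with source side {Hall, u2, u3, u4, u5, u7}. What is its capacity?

51

Edges leaving {Hall, u2, u3, u4, u5, u7}: Hall→u1 (11), u2→u6 (12), u3→Exit (3), u4→u6 (16), u5→u6 (6), u7→Exit (3).
Cut capacity = 11 + 12 + 3 + 16 + 6 + 3 = 51.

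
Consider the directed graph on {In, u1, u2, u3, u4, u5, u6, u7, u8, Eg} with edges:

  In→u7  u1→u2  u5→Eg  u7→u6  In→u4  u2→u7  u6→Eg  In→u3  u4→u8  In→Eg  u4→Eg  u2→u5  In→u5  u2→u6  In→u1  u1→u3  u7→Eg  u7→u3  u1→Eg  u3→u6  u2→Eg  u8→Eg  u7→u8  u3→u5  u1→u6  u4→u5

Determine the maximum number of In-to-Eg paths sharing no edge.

Assign every edge capacity 1; by Menger, the answer equals the max flow.
Path In→Eg (+1); total 1.
Path In→u1→Eg (+1); total 2.
Path In→u4→Eg (+1); total 3.
Path In→u5→Eg (+1); total 4.
Path In→u7→Eg (+1); total 5.
Path In→u3→u6→Eg (+1); total 6.
No residual In→Eg path; max flow = 6.
Certifying cut of size 6: {In→Eg, In→u1, In→u3, In→u4, In→u5, In→u7}.

6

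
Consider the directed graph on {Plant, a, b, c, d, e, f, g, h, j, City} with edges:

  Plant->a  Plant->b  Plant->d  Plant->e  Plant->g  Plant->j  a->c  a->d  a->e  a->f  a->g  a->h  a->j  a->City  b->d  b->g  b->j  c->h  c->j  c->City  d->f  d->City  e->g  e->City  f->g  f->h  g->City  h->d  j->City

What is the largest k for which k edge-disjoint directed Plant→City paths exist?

Assign every edge capacity 1; by Menger, the answer equals the max flow.
Path Plant→a→City (+1); total 1.
Path Plant→d→City (+1); total 2.
Path Plant→e→City (+1); total 3.
Path Plant→g→City (+1); total 4.
Path Plant→j→City (+1); total 5.
No residual Plant→City path; max flow = 5.
Certifying cut of size 5: {Plant→a, Plant→e, d→City, g→City, j→City}.

5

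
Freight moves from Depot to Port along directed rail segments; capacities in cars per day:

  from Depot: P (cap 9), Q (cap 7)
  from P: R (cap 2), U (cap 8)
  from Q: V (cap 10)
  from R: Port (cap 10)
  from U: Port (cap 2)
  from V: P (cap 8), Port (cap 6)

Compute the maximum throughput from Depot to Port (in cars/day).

Augment Depot→P→R→Port: bottleneck 2, flow now 2.
Augment Depot→P→U→Port: bottleneck 2, flow now 4.
Augment Depot→Q→V→Port: bottleneck 6, flow now 10.
No augmenting path remains; maximum flow = 10.
In the residual graph, reachable from Depot: {Depot, P, Q, U, V}.
Min-cut edges: P→R (2), U→Port (2), V→Port (6); capacity 2 + 2 + 6 = 10.
This cut is saturated, so no flow can exceed 10.

10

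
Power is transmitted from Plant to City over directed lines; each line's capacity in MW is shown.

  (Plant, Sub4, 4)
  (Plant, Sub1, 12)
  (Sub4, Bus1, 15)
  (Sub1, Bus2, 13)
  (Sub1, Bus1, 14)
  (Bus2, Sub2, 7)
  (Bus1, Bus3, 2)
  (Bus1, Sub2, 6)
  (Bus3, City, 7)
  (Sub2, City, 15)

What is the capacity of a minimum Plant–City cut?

15

Augment Plant→Sub4→Bus1→Bus3→City: bottleneck 2, flow now 2.
Augment Plant→Sub4→Bus1→Sub2→City: bottleneck 2, flow now 4.
Augment Plant→Sub1→Bus2→Sub2→City: bottleneck 7, flow now 11.
Augment Plant→Sub1→Bus1→Sub2→City: bottleneck 4, flow now 15.
No augmenting path remains; maximum flow = 15.
By max-flow min-cut, the minimum cut capacity equals the max flow.
In the residual graph, reachable from Plant: {Plant, Sub4, Sub1, Bus2, Bus1}.
Min-cut edges: Bus2→Sub2 (7), Bus1→Bus3 (2), Bus1→Sub2 (6); capacity 7 + 2 + 6 = 15.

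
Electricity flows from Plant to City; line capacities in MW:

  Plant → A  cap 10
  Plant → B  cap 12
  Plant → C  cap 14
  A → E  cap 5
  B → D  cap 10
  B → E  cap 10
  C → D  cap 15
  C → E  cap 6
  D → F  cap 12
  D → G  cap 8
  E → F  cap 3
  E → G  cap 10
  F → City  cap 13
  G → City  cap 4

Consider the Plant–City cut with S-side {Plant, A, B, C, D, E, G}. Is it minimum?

Given cut capacity: 12 + 3 + 4 = 19.
Augment Plant→A→E→F→City: bottleneck 3, flow now 3.
Augment Plant→A→E→G→City: bottleneck 2, flow now 5.
Augment Plant→B→D→F→City: bottleneck 10, flow now 15.
Augment Plant→B→E→G→City: bottleneck 2, flow now 17.
No augmenting path remains; maximum flow = 17.
In the residual graph, reachable from Plant: {Plant, A, B, C, D, E, F, G}.
Min-cut edges: F→City (13), G→City (4); capacity 13 + 4 = 17.
Cut capacity 19 exceeds the max flow 17, so it is not minimum.

No — its capacity is 19, but the minimum cut has capacity 17.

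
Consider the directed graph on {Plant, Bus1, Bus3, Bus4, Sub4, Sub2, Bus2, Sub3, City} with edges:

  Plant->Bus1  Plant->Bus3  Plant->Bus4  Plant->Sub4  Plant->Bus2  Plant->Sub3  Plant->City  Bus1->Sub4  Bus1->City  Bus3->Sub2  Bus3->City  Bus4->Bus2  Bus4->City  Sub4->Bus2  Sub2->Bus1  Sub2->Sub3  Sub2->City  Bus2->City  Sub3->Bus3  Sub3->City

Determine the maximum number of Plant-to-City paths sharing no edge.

Assign every edge capacity 1; by Menger, the answer equals the max flow.
Path Plant→City (+1); total 1.
Path Plant→Bus1→City (+1); total 2.
Path Plant→Bus3→City (+1); total 3.
Path Plant→Bus4→City (+1); total 4.
Path Plant→Bus2→City (+1); total 5.
Path Plant→Sub3→City (+1); total 6.
No residual Plant→City path; max flow = 6.
Certifying cut of size 6: {Bus2→City, Plant→Bus1, Plant→Bus3, Plant→Bus4, Plant→City, Plant→Sub3}.

6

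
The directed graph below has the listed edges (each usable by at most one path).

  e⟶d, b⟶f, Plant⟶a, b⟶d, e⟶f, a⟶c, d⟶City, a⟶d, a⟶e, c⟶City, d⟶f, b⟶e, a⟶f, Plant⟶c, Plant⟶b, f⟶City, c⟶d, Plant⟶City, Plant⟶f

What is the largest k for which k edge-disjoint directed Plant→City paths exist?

Assign every edge capacity 1; by Menger, the answer equals the max flow.
Path Plant→City (+1); total 1.
Path Plant→c→City (+1); total 2.
Path Plant→f→City (+1); total 3.
Path Plant→a→d→City (+1); total 4.
No residual Plant→City path; max flow = 4.
Certifying cut of size 4: {Plant→City, c→City, d→City, f→City}.

4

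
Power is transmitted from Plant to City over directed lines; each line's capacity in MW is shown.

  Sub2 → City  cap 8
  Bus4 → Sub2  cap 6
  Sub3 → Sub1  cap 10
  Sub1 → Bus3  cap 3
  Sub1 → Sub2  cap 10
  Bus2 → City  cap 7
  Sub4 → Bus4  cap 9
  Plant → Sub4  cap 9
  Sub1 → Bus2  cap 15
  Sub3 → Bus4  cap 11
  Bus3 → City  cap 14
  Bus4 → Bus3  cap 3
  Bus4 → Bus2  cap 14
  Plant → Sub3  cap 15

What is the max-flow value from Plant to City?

21

Augment Plant→Sub3→Sub1→Bus2→City: bottleneck 7, flow now 7.
Augment Plant→Sub3→Sub1→Sub2→City: bottleneck 3, flow now 10.
Augment Plant→Sub3→Bus4→Sub2→City: bottleneck 5, flow now 15.
Augment Plant→Sub4→Bus4→Bus3→City: bottleneck 3, flow now 18.
Augment Plant→Sub4→Bus4→Bus2→Sub1→Bus3→City: bottleneck 3, flow now 21. (uses reverse residual edge)
No augmenting path remains; maximum flow = 21.
In the residual graph, reachable from Plant: {Plant, Sub3, Sub4, Sub1, Bus4, Bus2, Sub2}.
Min-cut edges: Sub1→Bus3 (3), Bus4→Bus3 (3), Bus2→City (7), Sub2→City (8); capacity 3 + 3 + 7 + 8 = 21.
This cut is saturated, so no flow can exceed 21.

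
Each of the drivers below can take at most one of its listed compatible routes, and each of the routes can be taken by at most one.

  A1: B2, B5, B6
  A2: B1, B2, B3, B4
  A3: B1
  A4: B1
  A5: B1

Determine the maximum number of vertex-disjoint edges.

Unit-capacity flow: source→left, listed edges, right→sink; max matching = max flow.
Augmenting path A1→B2 (+1); matched 1.
Augmenting path A2→B1 (+1); matched 2.
Augmenting path A3→B1→A2→B3 (+1); matched 3.
No augmenting path remains; maximum matching = 3.
König certificate: {A1, A2, B1} is a vertex cover of size 3 (every listed pair touches it), so no matching can be larger.

3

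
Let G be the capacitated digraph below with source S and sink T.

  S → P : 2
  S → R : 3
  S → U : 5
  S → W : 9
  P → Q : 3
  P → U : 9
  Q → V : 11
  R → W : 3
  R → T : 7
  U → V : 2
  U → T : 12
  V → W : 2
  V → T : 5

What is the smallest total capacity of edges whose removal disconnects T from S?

10

Augment S→R→T: bottleneck 3, flow now 3.
Augment S→U→T: bottleneck 5, flow now 8.
Augment S→P→U→T: bottleneck 2, flow now 10.
No augmenting path remains; maximum flow = 10.
By max-flow min-cut, the minimum cut capacity equals the max flow.
In the residual graph, reachable from S: {S, W}.
Min-cut edges: S→P (2), S→R (3), S→U (5); capacity 2 + 3 + 5 = 10.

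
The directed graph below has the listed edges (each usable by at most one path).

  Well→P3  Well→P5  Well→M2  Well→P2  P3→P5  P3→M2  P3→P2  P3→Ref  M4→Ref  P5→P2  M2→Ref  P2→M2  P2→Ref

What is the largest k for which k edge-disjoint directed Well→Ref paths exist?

Assign every edge capacity 1; by Menger, the answer equals the max flow.
Path Well→P3→Ref (+1); total 1.
Path Well→M2→Ref (+1); total 2.
Path Well→P2→Ref (+1); total 3.
No residual Well→Ref path; max flow = 3.
Certifying cut of size 3: {M2→Ref, P2→Ref, Well→P3}.

3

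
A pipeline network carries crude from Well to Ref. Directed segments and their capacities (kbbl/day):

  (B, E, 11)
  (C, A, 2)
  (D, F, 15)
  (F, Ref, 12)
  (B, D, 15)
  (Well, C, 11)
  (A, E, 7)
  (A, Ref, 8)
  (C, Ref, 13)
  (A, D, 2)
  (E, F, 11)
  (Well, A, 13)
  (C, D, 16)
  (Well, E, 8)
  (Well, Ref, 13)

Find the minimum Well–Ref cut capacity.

Augment Well→Ref: bottleneck 13, flow now 13.
Augment Well→A→Ref: bottleneck 8, flow now 21.
Augment Well→C→Ref: bottleneck 11, flow now 32.
Augment Well→E→F→Ref: bottleneck 8, flow now 40.
Augment Well→A→D→F→Ref: bottleneck 2, flow now 42.
Augment Well→A→E→F→Ref: bottleneck 2, flow now 44.
No augmenting path remains; maximum flow = 44.
By max-flow min-cut, the minimum cut capacity equals the max flow.
In the residual graph, reachable from Well: {Well, A, D, E, F}.
Min-cut edges: Well→C (11), Well→Ref (13), A→Ref (8), F→Ref (12); capacity 11 + 13 + 8 + 12 = 44.

44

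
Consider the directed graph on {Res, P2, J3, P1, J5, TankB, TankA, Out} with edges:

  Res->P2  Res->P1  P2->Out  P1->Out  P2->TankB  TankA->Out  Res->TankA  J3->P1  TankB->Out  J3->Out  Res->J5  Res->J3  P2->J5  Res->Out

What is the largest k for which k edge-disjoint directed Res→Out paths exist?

Assign every edge capacity 1; by Menger, the answer equals the max flow.
Path Res→Out (+1); total 1.
Path Res→P2→Out (+1); total 2.
Path Res→J3→Out (+1); total 3.
Path Res→P1→Out (+1); total 4.
Path Res→TankA→Out (+1); total 5.
No residual Res→Out path; max flow = 5.
Certifying cut of size 5: {Res→J3, Res→Out, Res→P1, Res→P2, Res→TankA}.

5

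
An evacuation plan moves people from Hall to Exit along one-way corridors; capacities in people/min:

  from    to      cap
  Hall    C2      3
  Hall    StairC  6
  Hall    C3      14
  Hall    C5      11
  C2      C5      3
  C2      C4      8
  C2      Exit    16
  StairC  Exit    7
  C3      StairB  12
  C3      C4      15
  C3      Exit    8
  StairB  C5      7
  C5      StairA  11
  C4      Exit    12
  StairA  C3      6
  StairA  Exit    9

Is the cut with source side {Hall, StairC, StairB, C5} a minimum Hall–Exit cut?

No — its capacity is 35, but the minimum cut has capacity 34.

Given cut capacity: 3 + 14 + 7 + 11 = 35.
Augment Hall→C2→Exit: bottleneck 3, flow now 3.
Augment Hall→StairC→Exit: bottleneck 6, flow now 9.
Augment Hall→C3→Exit: bottleneck 8, flow now 17.
Augment Hall→C3→C4→Exit: bottleneck 6, flow now 23.
Augment Hall→C5→StairA→Exit: bottleneck 9, flow now 32.
Augment Hall→C5→StairA→C3→C4→Exit: bottleneck 2, flow now 34.
No augmenting path remains; maximum flow = 34.
In the residual graph, reachable from Hall: {Hall}.
Min-cut edges: Hall→C2 (3), Hall→StairC (6), Hall→C3 (14), Hall→C5 (11); capacity 3 + 6 + 14 + 11 = 34.
Cut capacity 35 exceeds the max flow 34, so it is not minimum.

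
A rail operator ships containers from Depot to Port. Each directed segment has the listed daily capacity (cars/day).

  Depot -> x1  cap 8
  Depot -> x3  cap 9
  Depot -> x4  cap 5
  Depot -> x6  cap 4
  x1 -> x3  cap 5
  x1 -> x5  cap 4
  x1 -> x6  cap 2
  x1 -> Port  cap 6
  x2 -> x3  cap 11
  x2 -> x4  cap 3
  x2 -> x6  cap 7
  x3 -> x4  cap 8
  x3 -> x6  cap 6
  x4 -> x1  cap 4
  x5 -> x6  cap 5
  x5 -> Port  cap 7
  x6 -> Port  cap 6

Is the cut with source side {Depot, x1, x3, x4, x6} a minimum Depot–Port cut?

Yes — it is a minimum cut (capacity 16).

Given cut capacity: 4 + 6 + 6 = 16.
Augment Depot→x1→Port: bottleneck 6, flow now 6.
Augment Depot→x6→Port: bottleneck 4, flow now 10.
Augment Depot→x1→x5→Port: bottleneck 2, flow now 12.
Augment Depot→x3→x6→Port: bottleneck 2, flow now 14.
Augment Depot→x4→x1→x5→Port: bottleneck 2, flow now 16.
No augmenting path remains; maximum flow = 16.
Cut capacity 16 equals the max flow, so it is a minimum cut.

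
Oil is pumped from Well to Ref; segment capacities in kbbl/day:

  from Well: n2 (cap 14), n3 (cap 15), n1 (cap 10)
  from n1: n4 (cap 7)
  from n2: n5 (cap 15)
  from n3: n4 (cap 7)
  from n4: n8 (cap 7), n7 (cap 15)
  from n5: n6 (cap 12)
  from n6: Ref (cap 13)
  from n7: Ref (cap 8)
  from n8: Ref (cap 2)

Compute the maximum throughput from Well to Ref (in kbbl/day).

22

Augment Well→n1→n4→n7→Ref: bottleneck 7, flow now 7.
Augment Well→n2→n5→n6→Ref: bottleneck 12, flow now 19.
Augment Well→n3→n4→n7→Ref: bottleneck 1, flow now 20.
Augment Well→n3→n4→n8→Ref: bottleneck 2, flow now 22.
No augmenting path remains; maximum flow = 22.
In the residual graph, reachable from Well: {Well, n1, n2, n3, n4, n5, n7, n8}.
Min-cut edges: n5→n6 (12), n7→Ref (8), n8→Ref (2); capacity 12 + 8 + 2 = 22.
This cut is saturated, so no flow can exceed 22.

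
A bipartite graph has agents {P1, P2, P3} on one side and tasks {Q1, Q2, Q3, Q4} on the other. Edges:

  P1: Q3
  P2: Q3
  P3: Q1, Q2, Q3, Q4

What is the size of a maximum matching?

Unit-capacity flow: source→left, listed edges, right→sink; max matching = max flow.
Augmenting path P1→Q3 (+1); matched 1.
Augmenting path P3→Q1 (+1); matched 2.
No augmenting path remains; maximum matching = 2.
König certificate: {P3, Q3} is a vertex cover of size 2 (every listed pair touches it), so no matching can be larger.

2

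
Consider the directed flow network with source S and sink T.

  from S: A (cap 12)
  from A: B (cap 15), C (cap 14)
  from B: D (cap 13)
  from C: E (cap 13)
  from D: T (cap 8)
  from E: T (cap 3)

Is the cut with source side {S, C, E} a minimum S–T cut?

Given cut capacity: 12 + 3 = 15.
Augment S→A→B→D→T: bottleneck 8, flow now 8.
Augment S→A→C→E→T: bottleneck 3, flow now 11.
No augmenting path remains; maximum flow = 11.
In the residual graph, reachable from S: {S, A, B, C, D, E}.
Min-cut edges: D→T (8), E→T (3); capacity 8 + 3 = 11.
Cut capacity 15 exceeds the max flow 11, so it is not minimum.

No — its capacity is 15, but the minimum cut has capacity 11.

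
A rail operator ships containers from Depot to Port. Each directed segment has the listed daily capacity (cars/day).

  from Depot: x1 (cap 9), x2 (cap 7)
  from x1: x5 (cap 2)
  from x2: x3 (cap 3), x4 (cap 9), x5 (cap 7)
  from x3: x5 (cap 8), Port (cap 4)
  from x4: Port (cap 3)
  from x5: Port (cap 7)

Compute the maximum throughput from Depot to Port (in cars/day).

9

Augment Depot→x1→x5→Port: bottleneck 2, flow now 2.
Augment Depot→x2→x3→Port: bottleneck 3, flow now 5.
Augment Depot→x2→x4→Port: bottleneck 3, flow now 8.
Augment Depot→x2→x5→Port: bottleneck 1, flow now 9.
No augmenting path remains; maximum flow = 9.
In the residual graph, reachable from Depot: {Depot, x1}.
Min-cut edges: Depot→x2 (7), x1→x5 (2); capacity 7 + 2 = 9.
This cut is saturated, so no flow can exceed 9.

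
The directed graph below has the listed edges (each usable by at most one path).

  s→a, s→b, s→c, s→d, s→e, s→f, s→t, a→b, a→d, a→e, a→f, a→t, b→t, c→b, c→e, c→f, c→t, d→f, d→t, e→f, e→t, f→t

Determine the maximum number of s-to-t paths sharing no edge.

Assign every edge capacity 1; by Menger, the answer equals the max flow.
Path s→t (+1); total 1.
Path s→a→t (+1); total 2.
Path s→b→t (+1); total 3.
Path s→c→t (+1); total 4.
Path s→d→t (+1); total 5.
Path s→e→t (+1); total 6.
Path s→f→t (+1); total 7.
No residual s→t path; max flow = 7.
Certifying cut of size 7: {s→a, s→b, s→c, s→d, s→e, s→f, s→t}.

7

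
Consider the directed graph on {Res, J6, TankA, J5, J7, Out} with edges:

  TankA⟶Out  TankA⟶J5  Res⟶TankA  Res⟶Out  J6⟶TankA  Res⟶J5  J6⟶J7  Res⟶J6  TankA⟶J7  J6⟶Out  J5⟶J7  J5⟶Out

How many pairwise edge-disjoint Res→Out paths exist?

4

Assign every edge capacity 1; by Menger, the answer equals the max flow.
Path Res→Out (+1); total 1.
Path Res→J6→Out (+1); total 2.
Path Res→TankA→Out (+1); total 3.
Path Res→J5→Out (+1); total 4.
No residual Res→Out path; max flow = 4.
Certifying cut of size 4: {Res→J5, Res→J6, Res→Out, Res→TankA}.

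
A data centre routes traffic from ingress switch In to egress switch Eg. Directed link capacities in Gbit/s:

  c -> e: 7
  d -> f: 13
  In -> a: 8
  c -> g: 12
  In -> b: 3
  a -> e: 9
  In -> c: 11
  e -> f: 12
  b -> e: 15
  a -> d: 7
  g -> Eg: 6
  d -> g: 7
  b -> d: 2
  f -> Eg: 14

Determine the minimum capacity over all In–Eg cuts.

20

Augment In→c→g→Eg: bottleneck 6, flow now 6.
Augment In→a→d→f→Eg: bottleneck 7, flow now 13.
Augment In→a→e→f→Eg: bottleneck 1, flow now 14.
Augment In→b→d→f→Eg: bottleneck 2, flow now 16.
Augment In→b→e→f→Eg: bottleneck 1, flow now 17.
Augment In→c→e→f→Eg: bottleneck 3, flow now 20.
No augmenting path remains; maximum flow = 20.
By max-flow min-cut, the minimum cut capacity equals the max flow.
In the residual graph, reachable from In: {In, a, b, c, d, e, f, g}.
Min-cut edges: f→Eg (14), g→Eg (6); capacity 14 + 6 = 20.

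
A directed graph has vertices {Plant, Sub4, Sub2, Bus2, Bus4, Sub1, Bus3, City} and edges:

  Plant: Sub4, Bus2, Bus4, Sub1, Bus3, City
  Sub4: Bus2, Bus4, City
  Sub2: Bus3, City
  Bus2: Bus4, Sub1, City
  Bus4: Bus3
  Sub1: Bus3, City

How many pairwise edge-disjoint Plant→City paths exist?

4

Assign every edge capacity 1; by Menger, the answer equals the max flow.
Path Plant→City (+1); total 1.
Path Plant→Sub4→City (+1); total 2.
Path Plant→Bus2→City (+1); total 3.
Path Plant→Sub1→City (+1); total 4.
No residual Plant→City path; max flow = 4.
Certifying cut of size 4: {Plant→Bus2, Plant→City, Plant→Sub1, Plant→Sub4}.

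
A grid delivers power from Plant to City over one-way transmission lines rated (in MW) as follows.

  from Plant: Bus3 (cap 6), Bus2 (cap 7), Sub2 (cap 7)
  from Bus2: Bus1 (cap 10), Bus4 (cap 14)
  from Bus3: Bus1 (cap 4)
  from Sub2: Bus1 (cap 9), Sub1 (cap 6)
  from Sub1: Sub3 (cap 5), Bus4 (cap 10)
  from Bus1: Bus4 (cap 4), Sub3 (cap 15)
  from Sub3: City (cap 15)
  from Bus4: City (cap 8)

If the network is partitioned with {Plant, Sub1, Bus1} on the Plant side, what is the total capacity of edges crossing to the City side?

54

Edges leaving {Plant, Sub1, Bus1}: Plant→Bus2 (7), Plant→Bus3 (6), Plant→Sub2 (7), Sub1→Sub3 (5), Sub1→Bus4 (10), Bus1→Sub3 (15), Bus1→Bus4 (4).
Cut capacity = 7 + 6 + 7 + 5 + 10 + 15 + 4 = 54.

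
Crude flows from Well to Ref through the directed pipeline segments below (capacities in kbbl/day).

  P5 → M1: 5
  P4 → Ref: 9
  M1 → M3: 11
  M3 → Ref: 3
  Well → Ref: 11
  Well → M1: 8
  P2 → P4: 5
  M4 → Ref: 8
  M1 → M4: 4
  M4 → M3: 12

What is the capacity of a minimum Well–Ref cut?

18

Augment Well→Ref: bottleneck 11, flow now 11.
Augment Well→M1→M4→Ref: bottleneck 4, flow now 15.
Augment Well→M1→M3→Ref: bottleneck 3, flow now 18.
No augmenting path remains; maximum flow = 18.
By max-flow min-cut, the minimum cut capacity equals the max flow.
In the residual graph, reachable from Well: {Well, M1, M3}.
Min-cut edges: Well→Ref (11), M1→M4 (4), M3→Ref (3); capacity 11 + 4 + 3 = 18.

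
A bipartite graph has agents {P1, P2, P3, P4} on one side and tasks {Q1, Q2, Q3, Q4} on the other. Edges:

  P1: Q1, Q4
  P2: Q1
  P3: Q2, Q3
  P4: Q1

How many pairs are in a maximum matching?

Unit-capacity flow: source→left, listed edges, right→sink; max matching = max flow.
Augmenting path P1→Q1 (+1); matched 1.
Augmenting path P3→Q2 (+1); matched 2.
Augmenting path P2→Q1→P1→Q4 (+1); matched 3.
No augmenting path remains; maximum matching = 3.
König certificate: {P1, P3, Q1} is a vertex cover of size 3 (every listed pair touches it), so no matching can be larger.

3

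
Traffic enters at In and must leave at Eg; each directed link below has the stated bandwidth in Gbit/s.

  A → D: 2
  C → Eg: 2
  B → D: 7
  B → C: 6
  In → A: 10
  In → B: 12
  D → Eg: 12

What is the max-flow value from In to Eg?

Augment In→A→D→Eg: bottleneck 2, flow now 2.
Augment In→B→C→Eg: bottleneck 2, flow now 4.
Augment In→B→D→Eg: bottleneck 7, flow now 11.
No augmenting path remains; maximum flow = 11.
In the residual graph, reachable from In: {In, A, B, C}.
Min-cut edges: A→D (2), B→D (7), C→Eg (2); capacity 2 + 7 + 2 = 11.
This cut is saturated, so no flow can exceed 11.

11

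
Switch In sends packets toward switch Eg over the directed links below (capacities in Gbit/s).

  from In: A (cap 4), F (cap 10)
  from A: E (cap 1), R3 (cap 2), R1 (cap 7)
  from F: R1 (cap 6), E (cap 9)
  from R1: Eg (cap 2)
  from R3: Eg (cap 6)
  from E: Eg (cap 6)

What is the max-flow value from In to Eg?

Augment In→A→R1→Eg: bottleneck 2, flow now 2.
Augment In→A→R3→Eg: bottleneck 2, flow now 4.
Augment In→F→E→Eg: bottleneck 6, flow now 10.
No augmenting path remains; maximum flow = 10.
In the residual graph, reachable from In: {In, A, F, R1, E}.
Min-cut edges: A→R3 (2), R1→Eg (2), E→Eg (6); capacity 2 + 2 + 6 = 10.
This cut is saturated, so no flow can exceed 10.

10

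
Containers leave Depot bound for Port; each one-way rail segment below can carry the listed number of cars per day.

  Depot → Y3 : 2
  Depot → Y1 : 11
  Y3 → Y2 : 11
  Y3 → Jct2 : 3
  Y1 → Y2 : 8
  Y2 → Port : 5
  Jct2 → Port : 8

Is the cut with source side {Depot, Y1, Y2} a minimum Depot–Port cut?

Given cut capacity: 2 + 5 = 7.
Augment Depot→Y3→Y2→Port: bottleneck 2, flow now 2.
Augment Depot→Y1→Y2→Port: bottleneck 3, flow now 5.
Augment Depot→Y1→Y2→Y3→Jct2→Port: bottleneck 2, flow now 7. (uses reverse residual edge)
No augmenting path remains; maximum flow = 7.
Cut capacity 7 equals the max flow, so it is a minimum cut.

Yes — it is a minimum cut (capacity 7).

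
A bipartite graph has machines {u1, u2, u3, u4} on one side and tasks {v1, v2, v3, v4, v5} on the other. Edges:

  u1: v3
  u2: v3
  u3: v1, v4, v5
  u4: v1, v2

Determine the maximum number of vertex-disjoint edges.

3

Unit-capacity flow: source→left, listed edges, right→sink; max matching = max flow.
Augmenting path u1→v3 (+1); matched 1.
Augmenting path u3→v1 (+1); matched 2.
Augmenting path u4→v2 (+1); matched 3.
No augmenting path remains; maximum matching = 3.
König certificate: {u3, u4, v3} is a vertex cover of size 3 (every listed pair touches it), so no matching can be larger.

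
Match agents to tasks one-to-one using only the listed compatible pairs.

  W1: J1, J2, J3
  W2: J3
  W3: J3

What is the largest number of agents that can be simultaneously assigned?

Unit-capacity flow: source→left, listed edges, right→sink; max matching = max flow.
Augmenting path W1→J1 (+1); matched 1.
Augmenting path W2→J3 (+1); matched 2.
No augmenting path remains; maximum matching = 2.
König certificate: {W1, J3} is a vertex cover of size 2 (every listed pair touches it), so no matching can be larger.

2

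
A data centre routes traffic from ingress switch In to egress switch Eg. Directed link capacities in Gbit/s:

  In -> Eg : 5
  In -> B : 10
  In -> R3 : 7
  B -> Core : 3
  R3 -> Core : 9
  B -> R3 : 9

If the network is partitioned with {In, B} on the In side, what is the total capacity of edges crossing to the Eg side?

Edges leaving {In, B}: In→R3 (7), In→Eg (5), B→R3 (9), B→Core (3).
Cut capacity = 7 + 5 + 9 + 3 = 24.

24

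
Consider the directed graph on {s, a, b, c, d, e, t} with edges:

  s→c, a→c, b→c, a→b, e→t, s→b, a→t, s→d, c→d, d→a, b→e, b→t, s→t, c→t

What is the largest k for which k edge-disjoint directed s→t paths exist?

Assign every edge capacity 1; by Menger, the answer equals the max flow.
Path s→t (+1); total 1.
Path s→b→t (+1); total 2.
Path s→c→t (+1); total 3.
Path s→d→a→t (+1); total 4.
No residual s→t path; max flow = 4.
Certifying cut of size 4: {s→b, s→c, s→d, s→t}.

4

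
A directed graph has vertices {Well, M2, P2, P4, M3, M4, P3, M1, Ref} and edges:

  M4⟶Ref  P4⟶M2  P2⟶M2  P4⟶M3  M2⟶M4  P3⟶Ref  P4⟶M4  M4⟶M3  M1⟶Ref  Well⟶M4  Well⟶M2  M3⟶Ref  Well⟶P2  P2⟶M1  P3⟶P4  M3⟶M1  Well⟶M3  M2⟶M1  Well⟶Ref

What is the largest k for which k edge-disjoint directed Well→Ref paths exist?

4

Assign every edge capacity 1; by Menger, the answer equals the max flow.
Path Well→Ref (+1); total 1.
Path Well→M3→Ref (+1); total 2.
Path Well→M4→Ref (+1); total 3.
Path Well→M2→M1→Ref (+1); total 4.
No residual Well→Ref path; max flow = 4.
Certifying cut of size 4: {M1→Ref, M3→Ref, M4→Ref, Well→Ref}.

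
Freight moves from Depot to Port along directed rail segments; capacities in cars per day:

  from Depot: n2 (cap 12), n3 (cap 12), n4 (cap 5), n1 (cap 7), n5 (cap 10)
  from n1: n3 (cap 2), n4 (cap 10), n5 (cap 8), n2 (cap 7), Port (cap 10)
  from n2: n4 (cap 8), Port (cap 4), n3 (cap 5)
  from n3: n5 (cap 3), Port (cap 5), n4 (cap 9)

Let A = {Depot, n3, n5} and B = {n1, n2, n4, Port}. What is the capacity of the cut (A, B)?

38

Edges leaving {Depot, n3, n5}: Depot→n1 (7), Depot→n2 (12), Depot→n4 (5), n3→n4 (9), n3→Port (5).
Cut capacity = 7 + 12 + 5 + 9 + 5 = 38.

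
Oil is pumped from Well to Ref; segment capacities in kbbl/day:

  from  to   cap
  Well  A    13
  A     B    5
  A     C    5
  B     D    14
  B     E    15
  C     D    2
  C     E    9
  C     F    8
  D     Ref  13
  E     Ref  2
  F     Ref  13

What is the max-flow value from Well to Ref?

Augment Well→A→B→D→Ref: bottleneck 5, flow now 5.
Augment Well→A→C→D→Ref: bottleneck 2, flow now 7.
Augment Well→A→C→E→Ref: bottleneck 2, flow now 9.
Augment Well→A→C→F→Ref: bottleneck 1, flow now 10.
No augmenting path remains; maximum flow = 10.
In the residual graph, reachable from Well: {Well, A}.
Min-cut edges: A→B (5), A→C (5); capacity 5 + 5 = 10.
This cut is saturated, so no flow can exceed 10.

10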